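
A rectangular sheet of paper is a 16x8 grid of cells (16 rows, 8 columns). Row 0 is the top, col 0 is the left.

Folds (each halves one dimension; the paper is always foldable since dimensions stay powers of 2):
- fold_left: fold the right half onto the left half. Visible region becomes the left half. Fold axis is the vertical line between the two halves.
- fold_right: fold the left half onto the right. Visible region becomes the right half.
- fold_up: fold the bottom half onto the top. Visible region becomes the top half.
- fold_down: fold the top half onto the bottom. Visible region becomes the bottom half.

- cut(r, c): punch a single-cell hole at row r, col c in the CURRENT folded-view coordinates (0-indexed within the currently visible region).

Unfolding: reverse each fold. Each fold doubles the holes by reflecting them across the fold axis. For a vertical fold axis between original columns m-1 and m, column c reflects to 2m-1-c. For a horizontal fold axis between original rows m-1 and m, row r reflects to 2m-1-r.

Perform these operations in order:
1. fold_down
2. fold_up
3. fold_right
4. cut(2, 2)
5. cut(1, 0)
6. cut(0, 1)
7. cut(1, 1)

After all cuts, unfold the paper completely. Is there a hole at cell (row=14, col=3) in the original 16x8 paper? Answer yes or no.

Answer: yes

Derivation:
Op 1 fold_down: fold axis h@8; visible region now rows[8,16) x cols[0,8) = 8x8
Op 2 fold_up: fold axis h@12; visible region now rows[8,12) x cols[0,8) = 4x8
Op 3 fold_right: fold axis v@4; visible region now rows[8,12) x cols[4,8) = 4x4
Op 4 cut(2, 2): punch at orig (10,6); cuts so far [(10, 6)]; region rows[8,12) x cols[4,8) = 4x4
Op 5 cut(1, 0): punch at orig (9,4); cuts so far [(9, 4), (10, 6)]; region rows[8,12) x cols[4,8) = 4x4
Op 6 cut(0, 1): punch at orig (8,5); cuts so far [(8, 5), (9, 4), (10, 6)]; region rows[8,12) x cols[4,8) = 4x4
Op 7 cut(1, 1): punch at orig (9,5); cuts so far [(8, 5), (9, 4), (9, 5), (10, 6)]; region rows[8,12) x cols[4,8) = 4x4
Unfold 1 (reflect across v@4): 8 holes -> [(8, 2), (8, 5), (9, 2), (9, 3), (9, 4), (9, 5), (10, 1), (10, 6)]
Unfold 2 (reflect across h@12): 16 holes -> [(8, 2), (8, 5), (9, 2), (9, 3), (9, 4), (9, 5), (10, 1), (10, 6), (13, 1), (13, 6), (14, 2), (14, 3), (14, 4), (14, 5), (15, 2), (15, 5)]
Unfold 3 (reflect across h@8): 32 holes -> [(0, 2), (0, 5), (1, 2), (1, 3), (1, 4), (1, 5), (2, 1), (2, 6), (5, 1), (5, 6), (6, 2), (6, 3), (6, 4), (6, 5), (7, 2), (7, 5), (8, 2), (8, 5), (9, 2), (9, 3), (9, 4), (9, 5), (10, 1), (10, 6), (13, 1), (13, 6), (14, 2), (14, 3), (14, 4), (14, 5), (15, 2), (15, 5)]
Holes: [(0, 2), (0, 5), (1, 2), (1, 3), (1, 4), (1, 5), (2, 1), (2, 6), (5, 1), (5, 6), (6, 2), (6, 3), (6, 4), (6, 5), (7, 2), (7, 5), (8, 2), (8, 5), (9, 2), (9, 3), (9, 4), (9, 5), (10, 1), (10, 6), (13, 1), (13, 6), (14, 2), (14, 3), (14, 4), (14, 5), (15, 2), (15, 5)]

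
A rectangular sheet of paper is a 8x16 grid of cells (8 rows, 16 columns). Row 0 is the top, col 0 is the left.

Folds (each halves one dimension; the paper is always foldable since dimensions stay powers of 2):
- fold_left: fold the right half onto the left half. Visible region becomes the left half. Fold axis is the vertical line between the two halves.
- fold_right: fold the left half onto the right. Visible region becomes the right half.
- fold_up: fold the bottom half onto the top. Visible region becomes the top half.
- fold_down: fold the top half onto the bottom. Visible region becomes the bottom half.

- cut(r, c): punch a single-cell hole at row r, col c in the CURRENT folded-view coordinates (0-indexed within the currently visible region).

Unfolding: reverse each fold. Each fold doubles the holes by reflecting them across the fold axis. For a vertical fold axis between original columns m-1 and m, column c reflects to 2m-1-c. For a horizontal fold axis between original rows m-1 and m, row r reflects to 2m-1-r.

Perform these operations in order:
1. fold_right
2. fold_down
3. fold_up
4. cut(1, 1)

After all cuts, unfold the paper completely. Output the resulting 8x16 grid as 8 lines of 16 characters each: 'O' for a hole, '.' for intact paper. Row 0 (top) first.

Op 1 fold_right: fold axis v@8; visible region now rows[0,8) x cols[8,16) = 8x8
Op 2 fold_down: fold axis h@4; visible region now rows[4,8) x cols[8,16) = 4x8
Op 3 fold_up: fold axis h@6; visible region now rows[4,6) x cols[8,16) = 2x8
Op 4 cut(1, 1): punch at orig (5,9); cuts so far [(5, 9)]; region rows[4,6) x cols[8,16) = 2x8
Unfold 1 (reflect across h@6): 2 holes -> [(5, 9), (6, 9)]
Unfold 2 (reflect across h@4): 4 holes -> [(1, 9), (2, 9), (5, 9), (6, 9)]
Unfold 3 (reflect across v@8): 8 holes -> [(1, 6), (1, 9), (2, 6), (2, 9), (5, 6), (5, 9), (6, 6), (6, 9)]

Answer: ................
......O..O......
......O..O......
................
................
......O..O......
......O..O......
................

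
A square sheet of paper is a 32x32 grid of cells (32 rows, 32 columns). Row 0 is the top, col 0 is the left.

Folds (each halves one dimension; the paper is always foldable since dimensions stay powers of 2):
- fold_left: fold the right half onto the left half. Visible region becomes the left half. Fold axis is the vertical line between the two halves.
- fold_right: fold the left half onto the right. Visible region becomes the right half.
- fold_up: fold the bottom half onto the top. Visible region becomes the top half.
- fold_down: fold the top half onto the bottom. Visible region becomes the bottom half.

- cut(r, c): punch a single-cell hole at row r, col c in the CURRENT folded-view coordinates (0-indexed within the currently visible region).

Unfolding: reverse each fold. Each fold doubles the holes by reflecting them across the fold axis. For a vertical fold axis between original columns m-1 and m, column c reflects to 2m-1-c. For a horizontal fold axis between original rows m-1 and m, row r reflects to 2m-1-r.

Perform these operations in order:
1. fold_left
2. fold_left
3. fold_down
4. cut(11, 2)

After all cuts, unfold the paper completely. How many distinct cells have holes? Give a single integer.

Answer: 8

Derivation:
Op 1 fold_left: fold axis v@16; visible region now rows[0,32) x cols[0,16) = 32x16
Op 2 fold_left: fold axis v@8; visible region now rows[0,32) x cols[0,8) = 32x8
Op 3 fold_down: fold axis h@16; visible region now rows[16,32) x cols[0,8) = 16x8
Op 4 cut(11, 2): punch at orig (27,2); cuts so far [(27, 2)]; region rows[16,32) x cols[0,8) = 16x8
Unfold 1 (reflect across h@16): 2 holes -> [(4, 2), (27, 2)]
Unfold 2 (reflect across v@8): 4 holes -> [(4, 2), (4, 13), (27, 2), (27, 13)]
Unfold 3 (reflect across v@16): 8 holes -> [(4, 2), (4, 13), (4, 18), (4, 29), (27, 2), (27, 13), (27, 18), (27, 29)]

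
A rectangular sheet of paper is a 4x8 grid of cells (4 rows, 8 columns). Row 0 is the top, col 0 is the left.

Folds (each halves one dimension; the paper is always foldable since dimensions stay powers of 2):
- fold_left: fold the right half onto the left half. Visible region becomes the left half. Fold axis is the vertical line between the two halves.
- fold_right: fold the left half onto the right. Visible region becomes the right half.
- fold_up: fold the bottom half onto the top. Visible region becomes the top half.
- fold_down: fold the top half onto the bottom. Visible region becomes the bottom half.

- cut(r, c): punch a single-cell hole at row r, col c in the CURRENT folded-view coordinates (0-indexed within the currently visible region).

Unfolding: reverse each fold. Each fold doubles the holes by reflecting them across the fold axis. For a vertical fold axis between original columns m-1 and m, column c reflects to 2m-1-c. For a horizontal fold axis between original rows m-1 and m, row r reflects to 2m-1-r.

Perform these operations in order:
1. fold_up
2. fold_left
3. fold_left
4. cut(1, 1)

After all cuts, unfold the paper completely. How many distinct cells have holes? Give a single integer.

Op 1 fold_up: fold axis h@2; visible region now rows[0,2) x cols[0,8) = 2x8
Op 2 fold_left: fold axis v@4; visible region now rows[0,2) x cols[0,4) = 2x4
Op 3 fold_left: fold axis v@2; visible region now rows[0,2) x cols[0,2) = 2x2
Op 4 cut(1, 1): punch at orig (1,1); cuts so far [(1, 1)]; region rows[0,2) x cols[0,2) = 2x2
Unfold 1 (reflect across v@2): 2 holes -> [(1, 1), (1, 2)]
Unfold 2 (reflect across v@4): 4 holes -> [(1, 1), (1, 2), (1, 5), (1, 6)]
Unfold 3 (reflect across h@2): 8 holes -> [(1, 1), (1, 2), (1, 5), (1, 6), (2, 1), (2, 2), (2, 5), (2, 6)]

Answer: 8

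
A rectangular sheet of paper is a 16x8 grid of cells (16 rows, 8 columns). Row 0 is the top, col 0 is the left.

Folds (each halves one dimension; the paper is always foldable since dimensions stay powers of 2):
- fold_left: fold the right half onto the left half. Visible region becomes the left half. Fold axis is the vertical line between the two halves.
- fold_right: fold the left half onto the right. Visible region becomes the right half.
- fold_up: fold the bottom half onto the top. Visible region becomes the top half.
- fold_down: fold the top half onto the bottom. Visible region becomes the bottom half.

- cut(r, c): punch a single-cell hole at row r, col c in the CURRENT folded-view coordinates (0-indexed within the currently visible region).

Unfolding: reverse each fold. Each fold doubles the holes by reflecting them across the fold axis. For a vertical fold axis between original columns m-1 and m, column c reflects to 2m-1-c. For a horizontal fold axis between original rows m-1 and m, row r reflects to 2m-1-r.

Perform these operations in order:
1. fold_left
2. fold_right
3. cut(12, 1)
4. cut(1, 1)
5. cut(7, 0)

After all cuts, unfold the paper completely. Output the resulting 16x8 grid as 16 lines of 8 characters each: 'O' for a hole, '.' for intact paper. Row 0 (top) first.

Answer: ........
O..OO..O
........
........
........
........
........
.OO..OO.
........
........
........
........
O..OO..O
........
........
........

Derivation:
Op 1 fold_left: fold axis v@4; visible region now rows[0,16) x cols[0,4) = 16x4
Op 2 fold_right: fold axis v@2; visible region now rows[0,16) x cols[2,4) = 16x2
Op 3 cut(12, 1): punch at orig (12,3); cuts so far [(12, 3)]; region rows[0,16) x cols[2,4) = 16x2
Op 4 cut(1, 1): punch at orig (1,3); cuts so far [(1, 3), (12, 3)]; region rows[0,16) x cols[2,4) = 16x2
Op 5 cut(7, 0): punch at orig (7,2); cuts so far [(1, 3), (7, 2), (12, 3)]; region rows[0,16) x cols[2,4) = 16x2
Unfold 1 (reflect across v@2): 6 holes -> [(1, 0), (1, 3), (7, 1), (7, 2), (12, 0), (12, 3)]
Unfold 2 (reflect across v@4): 12 holes -> [(1, 0), (1, 3), (1, 4), (1, 7), (7, 1), (7, 2), (7, 5), (7, 6), (12, 0), (12, 3), (12, 4), (12, 7)]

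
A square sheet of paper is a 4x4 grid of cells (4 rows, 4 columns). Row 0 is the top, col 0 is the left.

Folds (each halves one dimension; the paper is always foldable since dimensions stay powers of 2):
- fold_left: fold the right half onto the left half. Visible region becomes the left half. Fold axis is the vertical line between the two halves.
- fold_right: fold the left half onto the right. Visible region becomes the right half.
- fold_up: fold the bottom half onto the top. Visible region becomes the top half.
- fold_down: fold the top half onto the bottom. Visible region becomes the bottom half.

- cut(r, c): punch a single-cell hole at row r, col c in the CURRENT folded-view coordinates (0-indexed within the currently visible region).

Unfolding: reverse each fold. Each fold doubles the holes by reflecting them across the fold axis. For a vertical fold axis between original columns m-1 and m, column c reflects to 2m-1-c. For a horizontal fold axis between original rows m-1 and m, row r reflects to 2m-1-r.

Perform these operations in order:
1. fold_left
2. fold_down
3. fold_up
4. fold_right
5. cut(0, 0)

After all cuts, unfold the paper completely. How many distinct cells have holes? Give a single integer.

Answer: 16

Derivation:
Op 1 fold_left: fold axis v@2; visible region now rows[0,4) x cols[0,2) = 4x2
Op 2 fold_down: fold axis h@2; visible region now rows[2,4) x cols[0,2) = 2x2
Op 3 fold_up: fold axis h@3; visible region now rows[2,3) x cols[0,2) = 1x2
Op 4 fold_right: fold axis v@1; visible region now rows[2,3) x cols[1,2) = 1x1
Op 5 cut(0, 0): punch at orig (2,1); cuts so far [(2, 1)]; region rows[2,3) x cols[1,2) = 1x1
Unfold 1 (reflect across v@1): 2 holes -> [(2, 0), (2, 1)]
Unfold 2 (reflect across h@3): 4 holes -> [(2, 0), (2, 1), (3, 0), (3, 1)]
Unfold 3 (reflect across h@2): 8 holes -> [(0, 0), (0, 1), (1, 0), (1, 1), (2, 0), (2, 1), (3, 0), (3, 1)]
Unfold 4 (reflect across v@2): 16 holes -> [(0, 0), (0, 1), (0, 2), (0, 3), (1, 0), (1, 1), (1, 2), (1, 3), (2, 0), (2, 1), (2, 2), (2, 3), (3, 0), (3, 1), (3, 2), (3, 3)]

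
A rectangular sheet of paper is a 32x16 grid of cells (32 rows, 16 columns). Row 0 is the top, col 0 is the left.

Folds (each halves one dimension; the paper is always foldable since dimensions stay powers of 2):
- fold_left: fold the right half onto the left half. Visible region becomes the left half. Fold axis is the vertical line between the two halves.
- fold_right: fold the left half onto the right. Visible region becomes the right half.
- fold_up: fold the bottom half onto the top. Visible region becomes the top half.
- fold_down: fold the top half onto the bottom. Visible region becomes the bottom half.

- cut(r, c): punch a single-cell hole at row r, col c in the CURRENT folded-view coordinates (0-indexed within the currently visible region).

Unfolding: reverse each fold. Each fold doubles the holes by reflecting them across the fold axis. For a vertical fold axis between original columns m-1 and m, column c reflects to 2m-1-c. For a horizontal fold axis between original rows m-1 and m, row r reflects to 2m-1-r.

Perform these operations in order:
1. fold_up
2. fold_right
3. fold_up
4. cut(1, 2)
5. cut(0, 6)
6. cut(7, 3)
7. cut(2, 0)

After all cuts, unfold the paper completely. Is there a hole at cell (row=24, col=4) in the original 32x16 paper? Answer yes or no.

Answer: yes

Derivation:
Op 1 fold_up: fold axis h@16; visible region now rows[0,16) x cols[0,16) = 16x16
Op 2 fold_right: fold axis v@8; visible region now rows[0,16) x cols[8,16) = 16x8
Op 3 fold_up: fold axis h@8; visible region now rows[0,8) x cols[8,16) = 8x8
Op 4 cut(1, 2): punch at orig (1,10); cuts so far [(1, 10)]; region rows[0,8) x cols[8,16) = 8x8
Op 5 cut(0, 6): punch at orig (0,14); cuts so far [(0, 14), (1, 10)]; region rows[0,8) x cols[8,16) = 8x8
Op 6 cut(7, 3): punch at orig (7,11); cuts so far [(0, 14), (1, 10), (7, 11)]; region rows[0,8) x cols[8,16) = 8x8
Op 7 cut(2, 0): punch at orig (2,8); cuts so far [(0, 14), (1, 10), (2, 8), (7, 11)]; region rows[0,8) x cols[8,16) = 8x8
Unfold 1 (reflect across h@8): 8 holes -> [(0, 14), (1, 10), (2, 8), (7, 11), (8, 11), (13, 8), (14, 10), (15, 14)]
Unfold 2 (reflect across v@8): 16 holes -> [(0, 1), (0, 14), (1, 5), (1, 10), (2, 7), (2, 8), (7, 4), (7, 11), (8, 4), (8, 11), (13, 7), (13, 8), (14, 5), (14, 10), (15, 1), (15, 14)]
Unfold 3 (reflect across h@16): 32 holes -> [(0, 1), (0, 14), (1, 5), (1, 10), (2, 7), (2, 8), (7, 4), (7, 11), (8, 4), (8, 11), (13, 7), (13, 8), (14, 5), (14, 10), (15, 1), (15, 14), (16, 1), (16, 14), (17, 5), (17, 10), (18, 7), (18, 8), (23, 4), (23, 11), (24, 4), (24, 11), (29, 7), (29, 8), (30, 5), (30, 10), (31, 1), (31, 14)]
Holes: [(0, 1), (0, 14), (1, 5), (1, 10), (2, 7), (2, 8), (7, 4), (7, 11), (8, 4), (8, 11), (13, 7), (13, 8), (14, 5), (14, 10), (15, 1), (15, 14), (16, 1), (16, 14), (17, 5), (17, 10), (18, 7), (18, 8), (23, 4), (23, 11), (24, 4), (24, 11), (29, 7), (29, 8), (30, 5), (30, 10), (31, 1), (31, 14)]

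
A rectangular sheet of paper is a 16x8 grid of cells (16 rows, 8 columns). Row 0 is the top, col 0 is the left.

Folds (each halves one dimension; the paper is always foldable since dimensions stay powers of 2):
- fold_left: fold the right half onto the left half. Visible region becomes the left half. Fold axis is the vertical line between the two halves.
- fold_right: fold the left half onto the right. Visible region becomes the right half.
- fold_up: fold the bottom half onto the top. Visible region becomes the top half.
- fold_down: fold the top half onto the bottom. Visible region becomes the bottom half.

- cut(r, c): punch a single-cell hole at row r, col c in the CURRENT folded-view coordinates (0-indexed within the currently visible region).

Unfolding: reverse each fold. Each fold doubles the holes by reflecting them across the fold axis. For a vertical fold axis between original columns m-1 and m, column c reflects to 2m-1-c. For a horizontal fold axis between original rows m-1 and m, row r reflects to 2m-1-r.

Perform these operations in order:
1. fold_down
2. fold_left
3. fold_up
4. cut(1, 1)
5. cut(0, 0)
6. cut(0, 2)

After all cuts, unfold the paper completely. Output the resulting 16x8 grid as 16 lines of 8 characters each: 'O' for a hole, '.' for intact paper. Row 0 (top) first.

Op 1 fold_down: fold axis h@8; visible region now rows[8,16) x cols[0,8) = 8x8
Op 2 fold_left: fold axis v@4; visible region now rows[8,16) x cols[0,4) = 8x4
Op 3 fold_up: fold axis h@12; visible region now rows[8,12) x cols[0,4) = 4x4
Op 4 cut(1, 1): punch at orig (9,1); cuts so far [(9, 1)]; region rows[8,12) x cols[0,4) = 4x4
Op 5 cut(0, 0): punch at orig (8,0); cuts so far [(8, 0), (9, 1)]; region rows[8,12) x cols[0,4) = 4x4
Op 6 cut(0, 2): punch at orig (8,2); cuts so far [(8, 0), (8, 2), (9, 1)]; region rows[8,12) x cols[0,4) = 4x4
Unfold 1 (reflect across h@12): 6 holes -> [(8, 0), (8, 2), (9, 1), (14, 1), (15, 0), (15, 2)]
Unfold 2 (reflect across v@4): 12 holes -> [(8, 0), (8, 2), (8, 5), (8, 7), (9, 1), (9, 6), (14, 1), (14, 6), (15, 0), (15, 2), (15, 5), (15, 7)]
Unfold 3 (reflect across h@8): 24 holes -> [(0, 0), (0, 2), (0, 5), (0, 7), (1, 1), (1, 6), (6, 1), (6, 6), (7, 0), (7, 2), (7, 5), (7, 7), (8, 0), (8, 2), (8, 5), (8, 7), (9, 1), (9, 6), (14, 1), (14, 6), (15, 0), (15, 2), (15, 5), (15, 7)]

Answer: O.O..O.O
.O....O.
........
........
........
........
.O....O.
O.O..O.O
O.O..O.O
.O....O.
........
........
........
........
.O....O.
O.O..O.O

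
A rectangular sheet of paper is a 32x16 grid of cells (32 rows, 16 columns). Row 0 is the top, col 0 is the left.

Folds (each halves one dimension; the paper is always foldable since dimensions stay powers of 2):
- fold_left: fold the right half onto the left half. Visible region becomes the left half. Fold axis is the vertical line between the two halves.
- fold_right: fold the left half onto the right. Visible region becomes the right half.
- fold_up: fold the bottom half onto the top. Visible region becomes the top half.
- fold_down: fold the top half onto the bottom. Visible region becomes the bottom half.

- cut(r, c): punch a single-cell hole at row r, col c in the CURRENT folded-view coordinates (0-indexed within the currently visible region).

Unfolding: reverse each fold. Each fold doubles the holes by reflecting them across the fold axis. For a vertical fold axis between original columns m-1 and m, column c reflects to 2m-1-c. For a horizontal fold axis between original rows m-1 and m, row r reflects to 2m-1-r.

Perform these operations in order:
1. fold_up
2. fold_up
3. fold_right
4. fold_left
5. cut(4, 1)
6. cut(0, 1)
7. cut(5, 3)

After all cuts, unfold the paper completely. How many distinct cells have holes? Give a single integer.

Op 1 fold_up: fold axis h@16; visible region now rows[0,16) x cols[0,16) = 16x16
Op 2 fold_up: fold axis h@8; visible region now rows[0,8) x cols[0,16) = 8x16
Op 3 fold_right: fold axis v@8; visible region now rows[0,8) x cols[8,16) = 8x8
Op 4 fold_left: fold axis v@12; visible region now rows[0,8) x cols[8,12) = 8x4
Op 5 cut(4, 1): punch at orig (4,9); cuts so far [(4, 9)]; region rows[0,8) x cols[8,12) = 8x4
Op 6 cut(0, 1): punch at orig (0,9); cuts so far [(0, 9), (4, 9)]; region rows[0,8) x cols[8,12) = 8x4
Op 7 cut(5, 3): punch at orig (5,11); cuts so far [(0, 9), (4, 9), (5, 11)]; region rows[0,8) x cols[8,12) = 8x4
Unfold 1 (reflect across v@12): 6 holes -> [(0, 9), (0, 14), (4, 9), (4, 14), (5, 11), (5, 12)]
Unfold 2 (reflect across v@8): 12 holes -> [(0, 1), (0, 6), (0, 9), (0, 14), (4, 1), (4, 6), (4, 9), (4, 14), (5, 3), (5, 4), (5, 11), (5, 12)]
Unfold 3 (reflect across h@8): 24 holes -> [(0, 1), (0, 6), (0, 9), (0, 14), (4, 1), (4, 6), (4, 9), (4, 14), (5, 3), (5, 4), (5, 11), (5, 12), (10, 3), (10, 4), (10, 11), (10, 12), (11, 1), (11, 6), (11, 9), (11, 14), (15, 1), (15, 6), (15, 9), (15, 14)]
Unfold 4 (reflect across h@16): 48 holes -> [(0, 1), (0, 6), (0, 9), (0, 14), (4, 1), (4, 6), (4, 9), (4, 14), (5, 3), (5, 4), (5, 11), (5, 12), (10, 3), (10, 4), (10, 11), (10, 12), (11, 1), (11, 6), (11, 9), (11, 14), (15, 1), (15, 6), (15, 9), (15, 14), (16, 1), (16, 6), (16, 9), (16, 14), (20, 1), (20, 6), (20, 9), (20, 14), (21, 3), (21, 4), (21, 11), (21, 12), (26, 3), (26, 4), (26, 11), (26, 12), (27, 1), (27, 6), (27, 9), (27, 14), (31, 1), (31, 6), (31, 9), (31, 14)]

Answer: 48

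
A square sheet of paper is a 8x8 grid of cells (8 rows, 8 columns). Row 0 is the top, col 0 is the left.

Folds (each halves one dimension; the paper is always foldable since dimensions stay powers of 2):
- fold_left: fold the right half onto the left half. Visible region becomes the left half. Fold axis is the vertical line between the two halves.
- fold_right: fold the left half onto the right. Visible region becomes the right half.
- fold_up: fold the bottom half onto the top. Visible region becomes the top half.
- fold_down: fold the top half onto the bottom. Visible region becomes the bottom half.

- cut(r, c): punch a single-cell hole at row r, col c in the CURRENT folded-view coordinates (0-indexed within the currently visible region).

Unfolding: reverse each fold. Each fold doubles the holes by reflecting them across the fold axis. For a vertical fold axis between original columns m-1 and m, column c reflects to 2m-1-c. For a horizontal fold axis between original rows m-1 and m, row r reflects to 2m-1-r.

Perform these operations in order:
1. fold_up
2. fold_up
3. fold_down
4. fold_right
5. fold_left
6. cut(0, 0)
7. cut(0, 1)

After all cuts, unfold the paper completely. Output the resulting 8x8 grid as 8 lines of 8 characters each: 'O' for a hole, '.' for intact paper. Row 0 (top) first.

Op 1 fold_up: fold axis h@4; visible region now rows[0,4) x cols[0,8) = 4x8
Op 2 fold_up: fold axis h@2; visible region now rows[0,2) x cols[0,8) = 2x8
Op 3 fold_down: fold axis h@1; visible region now rows[1,2) x cols[0,8) = 1x8
Op 4 fold_right: fold axis v@4; visible region now rows[1,2) x cols[4,8) = 1x4
Op 5 fold_left: fold axis v@6; visible region now rows[1,2) x cols[4,6) = 1x2
Op 6 cut(0, 0): punch at orig (1,4); cuts so far [(1, 4)]; region rows[1,2) x cols[4,6) = 1x2
Op 7 cut(0, 1): punch at orig (1,5); cuts so far [(1, 4), (1, 5)]; region rows[1,2) x cols[4,6) = 1x2
Unfold 1 (reflect across v@6): 4 holes -> [(1, 4), (1, 5), (1, 6), (1, 7)]
Unfold 2 (reflect across v@4): 8 holes -> [(1, 0), (1, 1), (1, 2), (1, 3), (1, 4), (1, 5), (1, 6), (1, 7)]
Unfold 3 (reflect across h@1): 16 holes -> [(0, 0), (0, 1), (0, 2), (0, 3), (0, 4), (0, 5), (0, 6), (0, 7), (1, 0), (1, 1), (1, 2), (1, 3), (1, 4), (1, 5), (1, 6), (1, 7)]
Unfold 4 (reflect across h@2): 32 holes -> [(0, 0), (0, 1), (0, 2), (0, 3), (0, 4), (0, 5), (0, 6), (0, 7), (1, 0), (1, 1), (1, 2), (1, 3), (1, 4), (1, 5), (1, 6), (1, 7), (2, 0), (2, 1), (2, 2), (2, 3), (2, 4), (2, 5), (2, 6), (2, 7), (3, 0), (3, 1), (3, 2), (3, 3), (3, 4), (3, 5), (3, 6), (3, 7)]
Unfold 5 (reflect across h@4): 64 holes -> [(0, 0), (0, 1), (0, 2), (0, 3), (0, 4), (0, 5), (0, 6), (0, 7), (1, 0), (1, 1), (1, 2), (1, 3), (1, 4), (1, 5), (1, 6), (1, 7), (2, 0), (2, 1), (2, 2), (2, 3), (2, 4), (2, 5), (2, 6), (2, 7), (3, 0), (3, 1), (3, 2), (3, 3), (3, 4), (3, 5), (3, 6), (3, 7), (4, 0), (4, 1), (4, 2), (4, 3), (4, 4), (4, 5), (4, 6), (4, 7), (5, 0), (5, 1), (5, 2), (5, 3), (5, 4), (5, 5), (5, 6), (5, 7), (6, 0), (6, 1), (6, 2), (6, 3), (6, 4), (6, 5), (6, 6), (6, 7), (7, 0), (7, 1), (7, 2), (7, 3), (7, 4), (7, 5), (7, 6), (7, 7)]

Answer: OOOOOOOO
OOOOOOOO
OOOOOOOO
OOOOOOOO
OOOOOOOO
OOOOOOOO
OOOOOOOO
OOOOOOOO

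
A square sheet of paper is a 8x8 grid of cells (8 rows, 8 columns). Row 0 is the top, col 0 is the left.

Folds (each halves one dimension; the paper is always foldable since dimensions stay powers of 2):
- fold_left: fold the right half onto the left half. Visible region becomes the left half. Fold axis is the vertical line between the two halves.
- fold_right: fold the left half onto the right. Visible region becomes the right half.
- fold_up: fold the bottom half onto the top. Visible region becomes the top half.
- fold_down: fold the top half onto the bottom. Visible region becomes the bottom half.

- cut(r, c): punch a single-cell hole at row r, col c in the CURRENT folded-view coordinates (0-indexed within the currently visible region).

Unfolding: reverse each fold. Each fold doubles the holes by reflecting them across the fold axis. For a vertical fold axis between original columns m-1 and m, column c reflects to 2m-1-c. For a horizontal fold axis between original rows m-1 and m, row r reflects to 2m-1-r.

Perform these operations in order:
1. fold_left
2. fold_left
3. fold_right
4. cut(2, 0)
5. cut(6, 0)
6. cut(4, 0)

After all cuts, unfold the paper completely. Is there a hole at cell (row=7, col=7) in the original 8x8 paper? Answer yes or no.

Answer: no

Derivation:
Op 1 fold_left: fold axis v@4; visible region now rows[0,8) x cols[0,4) = 8x4
Op 2 fold_left: fold axis v@2; visible region now rows[0,8) x cols[0,2) = 8x2
Op 3 fold_right: fold axis v@1; visible region now rows[0,8) x cols[1,2) = 8x1
Op 4 cut(2, 0): punch at orig (2,1); cuts so far [(2, 1)]; region rows[0,8) x cols[1,2) = 8x1
Op 5 cut(6, 0): punch at orig (6,1); cuts so far [(2, 1), (6, 1)]; region rows[0,8) x cols[1,2) = 8x1
Op 6 cut(4, 0): punch at orig (4,1); cuts so far [(2, 1), (4, 1), (6, 1)]; region rows[0,8) x cols[1,2) = 8x1
Unfold 1 (reflect across v@1): 6 holes -> [(2, 0), (2, 1), (4, 0), (4, 1), (6, 0), (6, 1)]
Unfold 2 (reflect across v@2): 12 holes -> [(2, 0), (2, 1), (2, 2), (2, 3), (4, 0), (4, 1), (4, 2), (4, 3), (6, 0), (6, 1), (6, 2), (6, 3)]
Unfold 3 (reflect across v@4): 24 holes -> [(2, 0), (2, 1), (2, 2), (2, 3), (2, 4), (2, 5), (2, 6), (2, 7), (4, 0), (4, 1), (4, 2), (4, 3), (4, 4), (4, 5), (4, 6), (4, 7), (6, 0), (6, 1), (6, 2), (6, 3), (6, 4), (6, 5), (6, 6), (6, 7)]
Holes: [(2, 0), (2, 1), (2, 2), (2, 3), (2, 4), (2, 5), (2, 6), (2, 7), (4, 0), (4, 1), (4, 2), (4, 3), (4, 4), (4, 5), (4, 6), (4, 7), (6, 0), (6, 1), (6, 2), (6, 3), (6, 4), (6, 5), (6, 6), (6, 7)]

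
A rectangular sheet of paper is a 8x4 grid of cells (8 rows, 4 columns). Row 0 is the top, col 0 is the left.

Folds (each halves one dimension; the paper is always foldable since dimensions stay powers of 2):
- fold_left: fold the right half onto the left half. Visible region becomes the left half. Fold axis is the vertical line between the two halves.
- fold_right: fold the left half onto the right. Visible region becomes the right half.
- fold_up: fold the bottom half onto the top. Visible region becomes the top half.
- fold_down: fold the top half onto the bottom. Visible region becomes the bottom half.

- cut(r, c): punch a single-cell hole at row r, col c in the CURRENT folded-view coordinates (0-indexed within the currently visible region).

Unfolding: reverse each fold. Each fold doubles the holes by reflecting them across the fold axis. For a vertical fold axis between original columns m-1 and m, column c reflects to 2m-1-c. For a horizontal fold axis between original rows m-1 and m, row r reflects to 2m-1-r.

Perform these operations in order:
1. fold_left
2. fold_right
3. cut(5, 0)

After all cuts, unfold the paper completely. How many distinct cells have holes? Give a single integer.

Answer: 4

Derivation:
Op 1 fold_left: fold axis v@2; visible region now rows[0,8) x cols[0,2) = 8x2
Op 2 fold_right: fold axis v@1; visible region now rows[0,8) x cols[1,2) = 8x1
Op 3 cut(5, 0): punch at orig (5,1); cuts so far [(5, 1)]; region rows[0,8) x cols[1,2) = 8x1
Unfold 1 (reflect across v@1): 2 holes -> [(5, 0), (5, 1)]
Unfold 2 (reflect across v@2): 4 holes -> [(5, 0), (5, 1), (5, 2), (5, 3)]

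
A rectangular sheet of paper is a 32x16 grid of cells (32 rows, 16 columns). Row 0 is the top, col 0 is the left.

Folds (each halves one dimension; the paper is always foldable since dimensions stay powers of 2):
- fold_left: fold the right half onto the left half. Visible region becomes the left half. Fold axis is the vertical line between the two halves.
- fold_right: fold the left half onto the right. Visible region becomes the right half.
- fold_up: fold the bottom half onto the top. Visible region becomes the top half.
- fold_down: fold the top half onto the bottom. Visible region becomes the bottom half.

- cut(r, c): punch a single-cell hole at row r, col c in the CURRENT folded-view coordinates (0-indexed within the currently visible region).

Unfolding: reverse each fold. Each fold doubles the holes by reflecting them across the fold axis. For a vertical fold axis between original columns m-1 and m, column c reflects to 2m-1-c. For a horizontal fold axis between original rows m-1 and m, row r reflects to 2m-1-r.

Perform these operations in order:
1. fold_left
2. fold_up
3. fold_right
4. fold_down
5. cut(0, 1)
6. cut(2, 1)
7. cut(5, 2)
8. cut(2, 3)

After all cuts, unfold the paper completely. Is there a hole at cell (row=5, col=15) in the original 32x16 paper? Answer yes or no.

Op 1 fold_left: fold axis v@8; visible region now rows[0,32) x cols[0,8) = 32x8
Op 2 fold_up: fold axis h@16; visible region now rows[0,16) x cols[0,8) = 16x8
Op 3 fold_right: fold axis v@4; visible region now rows[0,16) x cols[4,8) = 16x4
Op 4 fold_down: fold axis h@8; visible region now rows[8,16) x cols[4,8) = 8x4
Op 5 cut(0, 1): punch at orig (8,5); cuts so far [(8, 5)]; region rows[8,16) x cols[4,8) = 8x4
Op 6 cut(2, 1): punch at orig (10,5); cuts so far [(8, 5), (10, 5)]; region rows[8,16) x cols[4,8) = 8x4
Op 7 cut(5, 2): punch at orig (13,6); cuts so far [(8, 5), (10, 5), (13, 6)]; region rows[8,16) x cols[4,8) = 8x4
Op 8 cut(2, 3): punch at orig (10,7); cuts so far [(8, 5), (10, 5), (10, 7), (13, 6)]; region rows[8,16) x cols[4,8) = 8x4
Unfold 1 (reflect across h@8): 8 holes -> [(2, 6), (5, 5), (5, 7), (7, 5), (8, 5), (10, 5), (10, 7), (13, 6)]
Unfold 2 (reflect across v@4): 16 holes -> [(2, 1), (2, 6), (5, 0), (5, 2), (5, 5), (5, 7), (7, 2), (7, 5), (8, 2), (8, 5), (10, 0), (10, 2), (10, 5), (10, 7), (13, 1), (13, 6)]
Unfold 3 (reflect across h@16): 32 holes -> [(2, 1), (2, 6), (5, 0), (5, 2), (5, 5), (5, 7), (7, 2), (7, 5), (8, 2), (8, 5), (10, 0), (10, 2), (10, 5), (10, 7), (13, 1), (13, 6), (18, 1), (18, 6), (21, 0), (21, 2), (21, 5), (21, 7), (23, 2), (23, 5), (24, 2), (24, 5), (26, 0), (26, 2), (26, 5), (26, 7), (29, 1), (29, 6)]
Unfold 4 (reflect across v@8): 64 holes -> [(2, 1), (2, 6), (2, 9), (2, 14), (5, 0), (5, 2), (5, 5), (5, 7), (5, 8), (5, 10), (5, 13), (5, 15), (7, 2), (7, 5), (7, 10), (7, 13), (8, 2), (8, 5), (8, 10), (8, 13), (10, 0), (10, 2), (10, 5), (10, 7), (10, 8), (10, 10), (10, 13), (10, 15), (13, 1), (13, 6), (13, 9), (13, 14), (18, 1), (18, 6), (18, 9), (18, 14), (21, 0), (21, 2), (21, 5), (21, 7), (21, 8), (21, 10), (21, 13), (21, 15), (23, 2), (23, 5), (23, 10), (23, 13), (24, 2), (24, 5), (24, 10), (24, 13), (26, 0), (26, 2), (26, 5), (26, 7), (26, 8), (26, 10), (26, 13), (26, 15), (29, 1), (29, 6), (29, 9), (29, 14)]
Holes: [(2, 1), (2, 6), (2, 9), (2, 14), (5, 0), (5, 2), (5, 5), (5, 7), (5, 8), (5, 10), (5, 13), (5, 15), (7, 2), (7, 5), (7, 10), (7, 13), (8, 2), (8, 5), (8, 10), (8, 13), (10, 0), (10, 2), (10, 5), (10, 7), (10, 8), (10, 10), (10, 13), (10, 15), (13, 1), (13, 6), (13, 9), (13, 14), (18, 1), (18, 6), (18, 9), (18, 14), (21, 0), (21, 2), (21, 5), (21, 7), (21, 8), (21, 10), (21, 13), (21, 15), (23, 2), (23, 5), (23, 10), (23, 13), (24, 2), (24, 5), (24, 10), (24, 13), (26, 0), (26, 2), (26, 5), (26, 7), (26, 8), (26, 10), (26, 13), (26, 15), (29, 1), (29, 6), (29, 9), (29, 14)]

Answer: yes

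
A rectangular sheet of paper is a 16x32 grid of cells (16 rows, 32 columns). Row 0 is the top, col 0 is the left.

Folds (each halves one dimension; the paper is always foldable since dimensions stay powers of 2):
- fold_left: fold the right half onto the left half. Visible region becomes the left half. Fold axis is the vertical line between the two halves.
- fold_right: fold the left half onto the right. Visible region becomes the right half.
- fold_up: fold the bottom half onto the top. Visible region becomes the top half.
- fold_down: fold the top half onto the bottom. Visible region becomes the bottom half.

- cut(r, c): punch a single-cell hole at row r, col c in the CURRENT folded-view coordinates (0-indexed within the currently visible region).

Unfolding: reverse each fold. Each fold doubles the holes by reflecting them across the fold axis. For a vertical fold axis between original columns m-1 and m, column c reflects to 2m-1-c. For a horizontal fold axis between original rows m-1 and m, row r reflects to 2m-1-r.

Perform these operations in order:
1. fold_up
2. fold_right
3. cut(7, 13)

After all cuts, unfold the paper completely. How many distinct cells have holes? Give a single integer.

Answer: 4

Derivation:
Op 1 fold_up: fold axis h@8; visible region now rows[0,8) x cols[0,32) = 8x32
Op 2 fold_right: fold axis v@16; visible region now rows[0,8) x cols[16,32) = 8x16
Op 3 cut(7, 13): punch at orig (7,29); cuts so far [(7, 29)]; region rows[0,8) x cols[16,32) = 8x16
Unfold 1 (reflect across v@16): 2 holes -> [(7, 2), (7, 29)]
Unfold 2 (reflect across h@8): 4 holes -> [(7, 2), (7, 29), (8, 2), (8, 29)]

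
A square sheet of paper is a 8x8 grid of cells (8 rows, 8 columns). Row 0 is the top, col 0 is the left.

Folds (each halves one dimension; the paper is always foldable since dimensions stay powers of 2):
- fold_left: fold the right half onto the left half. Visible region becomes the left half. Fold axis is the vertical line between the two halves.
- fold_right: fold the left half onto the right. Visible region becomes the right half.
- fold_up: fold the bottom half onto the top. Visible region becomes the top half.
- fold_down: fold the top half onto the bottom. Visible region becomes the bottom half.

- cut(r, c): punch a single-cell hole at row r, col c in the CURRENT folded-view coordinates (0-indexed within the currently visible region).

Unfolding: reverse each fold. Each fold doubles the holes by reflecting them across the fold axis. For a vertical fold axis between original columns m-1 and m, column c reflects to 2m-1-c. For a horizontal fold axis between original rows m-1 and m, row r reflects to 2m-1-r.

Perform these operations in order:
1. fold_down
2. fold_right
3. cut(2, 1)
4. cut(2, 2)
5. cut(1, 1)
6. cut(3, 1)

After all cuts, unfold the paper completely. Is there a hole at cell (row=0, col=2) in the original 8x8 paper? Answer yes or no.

Answer: yes

Derivation:
Op 1 fold_down: fold axis h@4; visible region now rows[4,8) x cols[0,8) = 4x8
Op 2 fold_right: fold axis v@4; visible region now rows[4,8) x cols[4,8) = 4x4
Op 3 cut(2, 1): punch at orig (6,5); cuts so far [(6, 5)]; region rows[4,8) x cols[4,8) = 4x4
Op 4 cut(2, 2): punch at orig (6,6); cuts so far [(6, 5), (6, 6)]; region rows[4,8) x cols[4,8) = 4x4
Op 5 cut(1, 1): punch at orig (5,5); cuts so far [(5, 5), (6, 5), (6, 6)]; region rows[4,8) x cols[4,8) = 4x4
Op 6 cut(3, 1): punch at orig (7,5); cuts so far [(5, 5), (6, 5), (6, 6), (7, 5)]; region rows[4,8) x cols[4,8) = 4x4
Unfold 1 (reflect across v@4): 8 holes -> [(5, 2), (5, 5), (6, 1), (6, 2), (6, 5), (6, 6), (7, 2), (7, 5)]
Unfold 2 (reflect across h@4): 16 holes -> [(0, 2), (0, 5), (1, 1), (1, 2), (1, 5), (1, 6), (2, 2), (2, 5), (5, 2), (5, 5), (6, 1), (6, 2), (6, 5), (6, 6), (7, 2), (7, 5)]
Holes: [(0, 2), (0, 5), (1, 1), (1, 2), (1, 5), (1, 6), (2, 2), (2, 5), (5, 2), (5, 5), (6, 1), (6, 2), (6, 5), (6, 6), (7, 2), (7, 5)]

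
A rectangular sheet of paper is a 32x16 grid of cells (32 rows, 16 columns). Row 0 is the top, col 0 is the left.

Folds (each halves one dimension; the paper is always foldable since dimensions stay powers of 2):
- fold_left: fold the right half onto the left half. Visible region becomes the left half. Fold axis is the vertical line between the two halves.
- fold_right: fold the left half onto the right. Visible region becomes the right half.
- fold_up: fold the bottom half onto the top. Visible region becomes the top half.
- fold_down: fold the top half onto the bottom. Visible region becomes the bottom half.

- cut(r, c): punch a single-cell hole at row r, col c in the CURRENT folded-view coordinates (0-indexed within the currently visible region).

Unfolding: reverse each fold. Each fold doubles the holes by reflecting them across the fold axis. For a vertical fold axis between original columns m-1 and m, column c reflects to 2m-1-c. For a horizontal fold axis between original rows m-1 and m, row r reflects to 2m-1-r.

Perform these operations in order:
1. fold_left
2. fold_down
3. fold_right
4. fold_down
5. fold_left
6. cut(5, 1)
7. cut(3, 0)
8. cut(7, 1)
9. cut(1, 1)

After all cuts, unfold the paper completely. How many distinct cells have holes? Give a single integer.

Answer: 128

Derivation:
Op 1 fold_left: fold axis v@8; visible region now rows[0,32) x cols[0,8) = 32x8
Op 2 fold_down: fold axis h@16; visible region now rows[16,32) x cols[0,8) = 16x8
Op 3 fold_right: fold axis v@4; visible region now rows[16,32) x cols[4,8) = 16x4
Op 4 fold_down: fold axis h@24; visible region now rows[24,32) x cols[4,8) = 8x4
Op 5 fold_left: fold axis v@6; visible region now rows[24,32) x cols[4,6) = 8x2
Op 6 cut(5, 1): punch at orig (29,5); cuts so far [(29, 5)]; region rows[24,32) x cols[4,6) = 8x2
Op 7 cut(3, 0): punch at orig (27,4); cuts so far [(27, 4), (29, 5)]; region rows[24,32) x cols[4,6) = 8x2
Op 8 cut(7, 1): punch at orig (31,5); cuts so far [(27, 4), (29, 5), (31, 5)]; region rows[24,32) x cols[4,6) = 8x2
Op 9 cut(1, 1): punch at orig (25,5); cuts so far [(25, 5), (27, 4), (29, 5), (31, 5)]; region rows[24,32) x cols[4,6) = 8x2
Unfold 1 (reflect across v@6): 8 holes -> [(25, 5), (25, 6), (27, 4), (27, 7), (29, 5), (29, 6), (31, 5), (31, 6)]
Unfold 2 (reflect across h@24): 16 holes -> [(16, 5), (16, 6), (18, 5), (18, 6), (20, 4), (20, 7), (22, 5), (22, 6), (25, 5), (25, 6), (27, 4), (27, 7), (29, 5), (29, 6), (31, 5), (31, 6)]
Unfold 3 (reflect across v@4): 32 holes -> [(16, 1), (16, 2), (16, 5), (16, 6), (18, 1), (18, 2), (18, 5), (18, 6), (20, 0), (20, 3), (20, 4), (20, 7), (22, 1), (22, 2), (22, 5), (22, 6), (25, 1), (25, 2), (25, 5), (25, 6), (27, 0), (27, 3), (27, 4), (27, 7), (29, 1), (29, 2), (29, 5), (29, 6), (31, 1), (31, 2), (31, 5), (31, 6)]
Unfold 4 (reflect across h@16): 64 holes -> [(0, 1), (0, 2), (0, 5), (0, 6), (2, 1), (2, 2), (2, 5), (2, 6), (4, 0), (4, 3), (4, 4), (4, 7), (6, 1), (6, 2), (6, 5), (6, 6), (9, 1), (9, 2), (9, 5), (9, 6), (11, 0), (11, 3), (11, 4), (11, 7), (13, 1), (13, 2), (13, 5), (13, 6), (15, 1), (15, 2), (15, 5), (15, 6), (16, 1), (16, 2), (16, 5), (16, 6), (18, 1), (18, 2), (18, 5), (18, 6), (20, 0), (20, 3), (20, 4), (20, 7), (22, 1), (22, 2), (22, 5), (22, 6), (25, 1), (25, 2), (25, 5), (25, 6), (27, 0), (27, 3), (27, 4), (27, 7), (29, 1), (29, 2), (29, 5), (29, 6), (31, 1), (31, 2), (31, 5), (31, 6)]
Unfold 5 (reflect across v@8): 128 holes -> [(0, 1), (0, 2), (0, 5), (0, 6), (0, 9), (0, 10), (0, 13), (0, 14), (2, 1), (2, 2), (2, 5), (2, 6), (2, 9), (2, 10), (2, 13), (2, 14), (4, 0), (4, 3), (4, 4), (4, 7), (4, 8), (4, 11), (4, 12), (4, 15), (6, 1), (6, 2), (6, 5), (6, 6), (6, 9), (6, 10), (6, 13), (6, 14), (9, 1), (9, 2), (9, 5), (9, 6), (9, 9), (9, 10), (9, 13), (9, 14), (11, 0), (11, 3), (11, 4), (11, 7), (11, 8), (11, 11), (11, 12), (11, 15), (13, 1), (13, 2), (13, 5), (13, 6), (13, 9), (13, 10), (13, 13), (13, 14), (15, 1), (15, 2), (15, 5), (15, 6), (15, 9), (15, 10), (15, 13), (15, 14), (16, 1), (16, 2), (16, 5), (16, 6), (16, 9), (16, 10), (16, 13), (16, 14), (18, 1), (18, 2), (18, 5), (18, 6), (18, 9), (18, 10), (18, 13), (18, 14), (20, 0), (20, 3), (20, 4), (20, 7), (20, 8), (20, 11), (20, 12), (20, 15), (22, 1), (22, 2), (22, 5), (22, 6), (22, 9), (22, 10), (22, 13), (22, 14), (25, 1), (25, 2), (25, 5), (25, 6), (25, 9), (25, 10), (25, 13), (25, 14), (27, 0), (27, 3), (27, 4), (27, 7), (27, 8), (27, 11), (27, 12), (27, 15), (29, 1), (29, 2), (29, 5), (29, 6), (29, 9), (29, 10), (29, 13), (29, 14), (31, 1), (31, 2), (31, 5), (31, 6), (31, 9), (31, 10), (31, 13), (31, 14)]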